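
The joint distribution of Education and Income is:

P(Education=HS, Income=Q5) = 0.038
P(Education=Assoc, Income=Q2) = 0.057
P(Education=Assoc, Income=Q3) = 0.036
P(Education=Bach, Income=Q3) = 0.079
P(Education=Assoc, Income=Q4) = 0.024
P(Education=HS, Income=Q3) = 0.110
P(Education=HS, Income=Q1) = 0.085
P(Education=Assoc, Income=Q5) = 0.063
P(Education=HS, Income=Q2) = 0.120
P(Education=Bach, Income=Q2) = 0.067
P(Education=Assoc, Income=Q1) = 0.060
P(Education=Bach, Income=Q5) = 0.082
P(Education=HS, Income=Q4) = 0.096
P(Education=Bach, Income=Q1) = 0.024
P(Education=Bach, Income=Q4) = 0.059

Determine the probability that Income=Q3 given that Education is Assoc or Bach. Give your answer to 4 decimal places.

0.2087

P(Education=Assoc) = 0.060 + 0.057 + 0.036 + 0.024 + 0.063 = 0.240.
P(Education=Bach) = 0.024 + 0.067 + 0.079 + 0.059 + 0.082 = 0.311.
P(Education ∈ {Assoc, Bach}) = 0.240 + 0.311 = 0.551; P(Income=Q3, Education ∈ {Assoc, Bach}) = 0.036 + 0.079 = 0.115.
P(Income=Q3 | Education ∈ {Assoc, Bach}) = 0.115/0.551 = 0.2087.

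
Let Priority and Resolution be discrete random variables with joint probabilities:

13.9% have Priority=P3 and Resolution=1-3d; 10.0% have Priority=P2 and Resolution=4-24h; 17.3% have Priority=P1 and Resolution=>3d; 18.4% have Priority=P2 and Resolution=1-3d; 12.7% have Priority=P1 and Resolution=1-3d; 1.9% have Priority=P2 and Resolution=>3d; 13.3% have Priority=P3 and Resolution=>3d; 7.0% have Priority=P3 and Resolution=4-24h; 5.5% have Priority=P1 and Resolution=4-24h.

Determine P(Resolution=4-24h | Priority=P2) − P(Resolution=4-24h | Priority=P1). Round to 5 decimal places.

0.17510

P(Priority=P2) = 0.100 + 0.184 + 0.019 = 0.303; P(Resolution=4-24h | Priority=P2) = 0.100/0.303 = 0.330033.
P(Priority=P1) = 0.055 + 0.127 + 0.173 = 0.355; P(Resolution=4-24h | Priority=P1) = 0.055/0.355 = 0.154930.
Difference = 0.17510.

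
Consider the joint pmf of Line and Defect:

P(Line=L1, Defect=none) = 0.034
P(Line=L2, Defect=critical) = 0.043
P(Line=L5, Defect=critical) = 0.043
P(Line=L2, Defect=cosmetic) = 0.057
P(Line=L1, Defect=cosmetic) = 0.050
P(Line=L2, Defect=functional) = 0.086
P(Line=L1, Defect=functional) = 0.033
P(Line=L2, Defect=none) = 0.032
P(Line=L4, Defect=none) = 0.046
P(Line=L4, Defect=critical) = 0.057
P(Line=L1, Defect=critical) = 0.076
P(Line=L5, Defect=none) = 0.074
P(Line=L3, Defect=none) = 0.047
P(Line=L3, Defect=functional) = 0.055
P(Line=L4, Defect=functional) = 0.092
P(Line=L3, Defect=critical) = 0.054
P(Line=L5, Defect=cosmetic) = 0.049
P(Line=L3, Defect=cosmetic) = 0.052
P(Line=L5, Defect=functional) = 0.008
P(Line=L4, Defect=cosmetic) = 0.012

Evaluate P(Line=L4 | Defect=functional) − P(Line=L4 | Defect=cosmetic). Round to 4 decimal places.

P(Defect=functional) = 0.033 + 0.086 + 0.055 + 0.092 + 0.008 = 0.274; P(Line=L4 | Defect=functional) = 0.092/0.274 = 0.33577.
P(Defect=cosmetic) = 0.050 + 0.057 + 0.052 + 0.012 + 0.049 = 0.220; P(Line=L4 | Defect=cosmetic) = 0.012/0.220 = 0.05455.
Difference = 0.2812.

0.2812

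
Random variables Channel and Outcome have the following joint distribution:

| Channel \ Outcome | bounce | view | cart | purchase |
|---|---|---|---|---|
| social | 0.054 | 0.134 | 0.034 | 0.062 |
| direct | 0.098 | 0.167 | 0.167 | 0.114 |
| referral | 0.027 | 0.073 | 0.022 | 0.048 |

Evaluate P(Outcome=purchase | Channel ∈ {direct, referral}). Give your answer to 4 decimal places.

P(Channel=direct) = 0.098 + 0.167 + 0.167 + 0.114 = 0.546.
P(Channel=referral) = 0.027 + 0.073 + 0.022 + 0.048 = 0.170.
P(Channel ∈ {direct, referral}) = 0.546 + 0.170 = 0.716; P(Outcome=purchase, Channel ∈ {direct, referral}) = 0.114 + 0.048 = 0.162.
P(Outcome=purchase | Channel ∈ {direct, referral}) = 0.162/0.716 = 0.2263.

0.2263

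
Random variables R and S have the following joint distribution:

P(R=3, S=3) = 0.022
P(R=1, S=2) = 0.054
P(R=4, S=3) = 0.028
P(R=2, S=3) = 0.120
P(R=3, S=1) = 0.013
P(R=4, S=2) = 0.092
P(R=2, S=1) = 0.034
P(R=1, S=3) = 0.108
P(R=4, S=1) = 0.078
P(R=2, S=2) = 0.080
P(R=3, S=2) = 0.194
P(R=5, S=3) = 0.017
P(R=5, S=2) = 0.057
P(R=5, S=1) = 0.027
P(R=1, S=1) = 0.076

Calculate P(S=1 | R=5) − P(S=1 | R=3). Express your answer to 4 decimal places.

P(R=5) = 0.027 + 0.057 + 0.017 = 0.101; P(S=1 | R=5) = 0.027/0.101 = 0.26733.
P(R=3) = 0.013 + 0.194 + 0.022 = 0.229; P(S=1 | R=3) = 0.013/0.229 = 0.05677.
Difference = 0.2106.

0.2106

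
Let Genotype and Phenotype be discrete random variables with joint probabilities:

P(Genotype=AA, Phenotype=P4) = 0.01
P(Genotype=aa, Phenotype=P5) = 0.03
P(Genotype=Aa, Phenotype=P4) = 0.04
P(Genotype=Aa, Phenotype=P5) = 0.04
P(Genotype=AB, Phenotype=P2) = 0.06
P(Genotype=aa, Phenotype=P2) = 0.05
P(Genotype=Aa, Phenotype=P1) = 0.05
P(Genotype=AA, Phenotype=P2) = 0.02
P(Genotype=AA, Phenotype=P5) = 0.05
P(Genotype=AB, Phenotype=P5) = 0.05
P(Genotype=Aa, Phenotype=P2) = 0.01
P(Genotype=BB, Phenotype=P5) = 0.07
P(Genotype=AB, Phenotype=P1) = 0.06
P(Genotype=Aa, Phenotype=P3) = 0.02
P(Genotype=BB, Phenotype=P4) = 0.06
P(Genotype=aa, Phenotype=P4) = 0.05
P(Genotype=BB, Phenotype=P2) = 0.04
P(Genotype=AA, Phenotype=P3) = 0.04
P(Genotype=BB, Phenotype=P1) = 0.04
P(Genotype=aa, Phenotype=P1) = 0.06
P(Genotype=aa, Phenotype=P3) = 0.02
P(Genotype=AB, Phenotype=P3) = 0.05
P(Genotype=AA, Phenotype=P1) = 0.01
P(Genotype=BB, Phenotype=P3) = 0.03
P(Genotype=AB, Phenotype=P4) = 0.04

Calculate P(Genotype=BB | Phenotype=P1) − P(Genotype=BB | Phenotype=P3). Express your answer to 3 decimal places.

P(Phenotype=P1) = 0.01 + 0.05 + 0.06 + 0.06 + 0.04 = 0.22; P(Genotype=BB | Phenotype=P1) = 0.04/0.22 = 0.1818.
P(Phenotype=P3) = 0.04 + 0.02 + 0.02 + 0.05 + 0.03 = 0.16; P(Genotype=BB | Phenotype=P3) = 0.03/0.16 = 0.1875.
Difference = -0.006.

-0.006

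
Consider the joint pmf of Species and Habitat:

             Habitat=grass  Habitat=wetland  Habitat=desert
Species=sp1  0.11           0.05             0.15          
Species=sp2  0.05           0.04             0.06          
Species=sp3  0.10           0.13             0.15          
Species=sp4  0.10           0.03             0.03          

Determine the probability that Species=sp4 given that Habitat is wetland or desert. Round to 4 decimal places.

0.0938

P(Habitat=wetland) = 0.05 + 0.04 + 0.13 + 0.03 = 0.25.
P(Habitat=desert) = 0.15 + 0.06 + 0.15 + 0.03 = 0.39.
P(Habitat ∈ {wetland, desert}) = 0.25 + 0.39 = 0.64; P(Species=sp4, Habitat ∈ {wetland, desert}) = 0.03 + 0.03 = 0.06.
P(Species=sp4 | Habitat ∈ {wetland, desert}) = 0.06/0.64 = 0.0938.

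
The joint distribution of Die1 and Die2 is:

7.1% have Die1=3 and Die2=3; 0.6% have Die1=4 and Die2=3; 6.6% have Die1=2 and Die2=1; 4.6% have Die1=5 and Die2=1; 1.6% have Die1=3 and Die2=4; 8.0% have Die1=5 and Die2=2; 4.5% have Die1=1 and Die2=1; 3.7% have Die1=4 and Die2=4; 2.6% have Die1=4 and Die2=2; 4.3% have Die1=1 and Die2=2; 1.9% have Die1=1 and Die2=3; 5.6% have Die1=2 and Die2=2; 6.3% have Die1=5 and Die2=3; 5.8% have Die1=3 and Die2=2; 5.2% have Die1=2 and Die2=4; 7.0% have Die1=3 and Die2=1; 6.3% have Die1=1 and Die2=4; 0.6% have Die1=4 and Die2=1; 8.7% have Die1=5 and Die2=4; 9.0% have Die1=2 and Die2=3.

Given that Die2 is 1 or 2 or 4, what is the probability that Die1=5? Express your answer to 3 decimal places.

P(Die2=1) = 0.045 + 0.066 + 0.070 + 0.006 + 0.046 = 0.233.
P(Die2=2) = 0.043 + 0.056 + 0.058 + 0.026 + 0.080 = 0.263.
P(Die2=4) = 0.063 + 0.052 + 0.016 + 0.037 + 0.087 = 0.255.
P(Die2 ∈ {1, 2, 4}) = 0.233 + 0.263 + 0.255 = 0.751; P(Die1=5, Die2 ∈ {1, 2, 4}) = 0.046 + 0.080 + 0.087 = 0.213.
P(Die1=5 | Die2 ∈ {1, 2, 4}) = 0.213/0.751 = 0.284.

0.284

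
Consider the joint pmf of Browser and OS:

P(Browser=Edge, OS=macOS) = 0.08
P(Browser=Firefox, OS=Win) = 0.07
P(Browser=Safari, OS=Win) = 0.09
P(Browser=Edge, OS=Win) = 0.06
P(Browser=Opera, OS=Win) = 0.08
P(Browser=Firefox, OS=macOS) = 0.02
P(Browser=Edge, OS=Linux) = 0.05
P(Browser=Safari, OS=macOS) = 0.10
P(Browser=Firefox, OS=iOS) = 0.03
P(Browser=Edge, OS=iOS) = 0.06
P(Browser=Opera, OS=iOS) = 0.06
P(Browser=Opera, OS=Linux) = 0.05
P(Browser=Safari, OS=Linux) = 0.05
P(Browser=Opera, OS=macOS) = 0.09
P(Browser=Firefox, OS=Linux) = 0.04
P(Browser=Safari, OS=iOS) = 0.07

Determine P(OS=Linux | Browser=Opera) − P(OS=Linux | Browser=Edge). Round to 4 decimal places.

-0.0214

P(Browser=Opera) = 0.08 + 0.09 + 0.05 + 0.06 = 0.28; P(OS=Linux | Browser=Opera) = 0.05/0.28 = 0.17857.
P(Browser=Edge) = 0.06 + 0.08 + 0.05 + 0.06 = 0.25; P(OS=Linux | Browser=Edge) = 0.05/0.25 = 0.20000.
Difference = -0.0214.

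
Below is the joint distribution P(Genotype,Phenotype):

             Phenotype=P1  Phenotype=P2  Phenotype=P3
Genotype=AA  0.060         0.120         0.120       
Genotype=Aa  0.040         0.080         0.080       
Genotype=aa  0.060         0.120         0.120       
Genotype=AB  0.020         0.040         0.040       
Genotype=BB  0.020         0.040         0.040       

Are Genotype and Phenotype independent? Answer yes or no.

yes

Every cell satisfies P(Genotype,Phenotype) = P(Genotype)·P(Phenotype). For instance P(Genotype=AA) = 0.300, P(Phenotype=P3) = 0.400, and 0.300×0.400 = 0.120 matches the joint entry. So Genotype and Phenotype are independent.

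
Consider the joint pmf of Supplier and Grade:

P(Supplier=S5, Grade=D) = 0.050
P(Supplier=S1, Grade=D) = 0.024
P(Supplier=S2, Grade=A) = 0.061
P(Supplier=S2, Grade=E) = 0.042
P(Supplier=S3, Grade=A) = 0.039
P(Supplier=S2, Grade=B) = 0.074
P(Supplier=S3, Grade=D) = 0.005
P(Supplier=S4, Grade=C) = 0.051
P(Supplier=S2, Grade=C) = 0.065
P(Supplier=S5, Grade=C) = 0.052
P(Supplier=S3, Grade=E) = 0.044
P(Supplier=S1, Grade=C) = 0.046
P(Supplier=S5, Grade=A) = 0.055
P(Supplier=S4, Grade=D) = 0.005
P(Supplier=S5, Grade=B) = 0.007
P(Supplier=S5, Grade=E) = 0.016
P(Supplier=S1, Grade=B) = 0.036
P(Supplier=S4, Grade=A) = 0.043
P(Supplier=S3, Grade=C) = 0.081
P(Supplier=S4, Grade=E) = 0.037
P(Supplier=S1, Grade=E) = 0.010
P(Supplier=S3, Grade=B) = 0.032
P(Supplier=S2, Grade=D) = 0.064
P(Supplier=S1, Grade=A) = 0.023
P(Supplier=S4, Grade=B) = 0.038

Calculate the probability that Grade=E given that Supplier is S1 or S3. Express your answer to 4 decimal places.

0.1588

P(Supplier=S1) = 0.023 + 0.036 + 0.046 + 0.024 + 0.010 = 0.139.
P(Supplier=S3) = 0.039 + 0.032 + 0.081 + 0.005 + 0.044 = 0.201.
P(Supplier ∈ {S1, S3}) = 0.139 + 0.201 = 0.340; P(Grade=E, Supplier ∈ {S1, S3}) = 0.010 + 0.044 = 0.054.
P(Grade=E | Supplier ∈ {S1, S3}) = 0.054/0.340 = 0.1588.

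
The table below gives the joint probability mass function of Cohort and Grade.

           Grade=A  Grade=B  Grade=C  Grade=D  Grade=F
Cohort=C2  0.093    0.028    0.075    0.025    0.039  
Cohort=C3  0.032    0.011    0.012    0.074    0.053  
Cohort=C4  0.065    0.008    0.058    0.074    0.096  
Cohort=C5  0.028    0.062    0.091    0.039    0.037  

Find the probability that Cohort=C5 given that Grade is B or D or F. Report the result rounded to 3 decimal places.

0.253

P(Grade=B) = 0.028 + 0.011 + 0.008 + 0.062 = 0.109.
P(Grade=D) = 0.025 + 0.074 + 0.074 + 0.039 = 0.212.
P(Grade=F) = 0.039 + 0.053 + 0.096 + 0.037 = 0.225.
P(Grade ∈ {B, D, F}) = 0.109 + 0.212 + 0.225 = 0.546; P(Cohort=C5, Grade ∈ {B, D, F}) = 0.062 + 0.039 + 0.037 = 0.138.
P(Cohort=C5 | Grade ∈ {B, D, F}) = 0.138/0.546 = 0.253.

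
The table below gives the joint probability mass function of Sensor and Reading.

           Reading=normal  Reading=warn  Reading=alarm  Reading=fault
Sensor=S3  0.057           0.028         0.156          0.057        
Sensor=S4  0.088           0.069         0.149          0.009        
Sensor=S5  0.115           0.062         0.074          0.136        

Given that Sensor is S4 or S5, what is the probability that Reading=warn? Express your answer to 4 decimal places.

P(Sensor=S4) = 0.088 + 0.069 + 0.149 + 0.009 = 0.315.
P(Sensor=S5) = 0.115 + 0.062 + 0.074 + 0.136 = 0.387.
P(Sensor ∈ {S4, S5}) = 0.315 + 0.387 = 0.702; P(Reading=warn, Sensor ∈ {S4, S5}) = 0.069 + 0.062 = 0.131.
P(Reading=warn | Sensor ∈ {S4, S5}) = 0.131/0.702 = 0.1866.

0.1866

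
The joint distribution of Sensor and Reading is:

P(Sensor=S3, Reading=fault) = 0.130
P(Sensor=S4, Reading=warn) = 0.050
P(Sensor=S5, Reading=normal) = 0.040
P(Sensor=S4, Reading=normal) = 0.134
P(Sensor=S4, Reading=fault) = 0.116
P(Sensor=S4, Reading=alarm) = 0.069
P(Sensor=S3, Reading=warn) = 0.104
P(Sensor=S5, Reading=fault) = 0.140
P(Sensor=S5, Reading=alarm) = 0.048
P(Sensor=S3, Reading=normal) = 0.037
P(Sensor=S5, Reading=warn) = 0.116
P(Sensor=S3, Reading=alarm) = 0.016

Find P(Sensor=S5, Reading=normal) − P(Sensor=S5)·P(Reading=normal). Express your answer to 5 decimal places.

P(Sensor=S5) = 0.040 + 0.116 + 0.048 + 0.140 = 0.344.
P(Reading=normal) = 0.037 + 0.134 + 0.040 = 0.211.
P(Sensor=S5, Reading=normal) − P(Sensor=S5)P(Reading=normal) = 0.040 − 0.344×0.211 = -0.03258.

-0.03258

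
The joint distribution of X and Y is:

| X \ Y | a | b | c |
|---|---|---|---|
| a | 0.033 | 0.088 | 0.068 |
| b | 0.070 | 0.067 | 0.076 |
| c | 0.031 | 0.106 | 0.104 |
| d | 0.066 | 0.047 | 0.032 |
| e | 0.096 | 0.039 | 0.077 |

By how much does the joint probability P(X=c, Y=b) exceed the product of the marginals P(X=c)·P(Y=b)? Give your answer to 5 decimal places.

0.02237

P(X=c) = 0.031 + 0.106 + 0.104 = 0.241.
P(Y=b) = 0.088 + 0.067 + 0.106 + 0.047 + 0.039 = 0.347.
P(X=c, Y=b) − P(X=c)P(Y=b) = 0.106 − 0.241×0.347 = 0.02237.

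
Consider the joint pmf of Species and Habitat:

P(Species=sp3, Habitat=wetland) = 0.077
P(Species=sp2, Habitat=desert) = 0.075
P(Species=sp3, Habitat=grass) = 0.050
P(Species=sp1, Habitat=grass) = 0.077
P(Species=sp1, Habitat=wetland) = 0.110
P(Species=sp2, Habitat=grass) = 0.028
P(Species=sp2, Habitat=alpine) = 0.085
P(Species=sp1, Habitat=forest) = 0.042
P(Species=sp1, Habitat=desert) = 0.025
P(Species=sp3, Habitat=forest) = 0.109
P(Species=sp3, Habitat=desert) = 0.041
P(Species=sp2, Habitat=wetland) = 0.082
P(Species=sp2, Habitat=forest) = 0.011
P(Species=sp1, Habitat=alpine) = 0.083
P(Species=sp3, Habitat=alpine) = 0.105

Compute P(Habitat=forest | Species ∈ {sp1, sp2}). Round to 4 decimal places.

P(Species=sp1) = 0.042 + 0.077 + 0.110 + 0.025 + 0.083 = 0.337.
P(Species=sp2) = 0.011 + 0.028 + 0.082 + 0.075 + 0.085 = 0.281.
P(Species ∈ {sp1, sp2}) = 0.337 + 0.281 = 0.618; P(Habitat=forest, Species ∈ {sp1, sp2}) = 0.042 + 0.011 = 0.053.
P(Habitat=forest | Species ∈ {sp1, sp2}) = 0.053/0.618 = 0.0858.

0.0858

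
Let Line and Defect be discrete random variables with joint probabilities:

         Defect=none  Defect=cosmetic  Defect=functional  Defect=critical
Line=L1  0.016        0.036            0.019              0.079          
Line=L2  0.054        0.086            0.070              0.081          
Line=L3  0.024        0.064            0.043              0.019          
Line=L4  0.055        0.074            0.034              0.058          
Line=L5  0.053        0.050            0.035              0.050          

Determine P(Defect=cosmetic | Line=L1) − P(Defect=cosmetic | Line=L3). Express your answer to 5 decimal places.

P(Line=L1) = 0.016 + 0.036 + 0.019 + 0.079 = 0.150; P(Defect=cosmetic | Line=L1) = 0.036/0.150 = 0.240000.
P(Line=L3) = 0.024 + 0.064 + 0.043 + 0.019 = 0.150; P(Defect=cosmetic | Line=L3) = 0.064/0.150 = 0.426667.
Difference = -0.18667.

-0.18667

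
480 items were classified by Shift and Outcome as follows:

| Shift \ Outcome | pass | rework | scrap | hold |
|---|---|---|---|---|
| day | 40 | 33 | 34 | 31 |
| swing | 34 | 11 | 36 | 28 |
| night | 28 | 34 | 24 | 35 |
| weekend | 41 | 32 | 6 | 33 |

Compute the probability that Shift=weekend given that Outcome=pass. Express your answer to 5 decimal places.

0.28671

Total with Outcome=pass: 40 + 34 + 28 + 41 = 143.
P(Shift=weekend | Outcome=pass) = 41/143 = 0.28671.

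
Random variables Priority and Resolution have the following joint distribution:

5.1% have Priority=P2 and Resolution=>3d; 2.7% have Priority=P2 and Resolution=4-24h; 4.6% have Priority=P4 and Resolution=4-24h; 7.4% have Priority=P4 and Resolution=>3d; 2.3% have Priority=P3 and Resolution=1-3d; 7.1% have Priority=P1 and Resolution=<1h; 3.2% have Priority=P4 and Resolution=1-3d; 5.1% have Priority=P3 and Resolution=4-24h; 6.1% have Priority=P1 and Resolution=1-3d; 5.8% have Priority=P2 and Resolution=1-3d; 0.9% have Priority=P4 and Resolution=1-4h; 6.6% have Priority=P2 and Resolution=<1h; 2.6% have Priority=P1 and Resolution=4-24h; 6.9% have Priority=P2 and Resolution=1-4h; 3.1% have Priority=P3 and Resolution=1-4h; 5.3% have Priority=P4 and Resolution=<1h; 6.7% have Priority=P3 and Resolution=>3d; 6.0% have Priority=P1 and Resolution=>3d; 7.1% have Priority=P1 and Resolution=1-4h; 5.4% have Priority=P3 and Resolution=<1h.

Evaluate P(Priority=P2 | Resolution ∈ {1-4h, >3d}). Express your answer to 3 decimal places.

P(Resolution=1-4h) = 0.071 + 0.069 + 0.031 + 0.009 = 0.180.
P(Resolution=>3d) = 0.060 + 0.051 + 0.067 + 0.074 = 0.252.
P(Resolution ∈ {1-4h, >3d}) = 0.180 + 0.252 = 0.432; P(Priority=P2, Resolution ∈ {1-4h, >3d}) = 0.069 + 0.051 = 0.120.
P(Priority=P2 | Resolution ∈ {1-4h, >3d}) = 0.120/0.432 = 0.278.

0.278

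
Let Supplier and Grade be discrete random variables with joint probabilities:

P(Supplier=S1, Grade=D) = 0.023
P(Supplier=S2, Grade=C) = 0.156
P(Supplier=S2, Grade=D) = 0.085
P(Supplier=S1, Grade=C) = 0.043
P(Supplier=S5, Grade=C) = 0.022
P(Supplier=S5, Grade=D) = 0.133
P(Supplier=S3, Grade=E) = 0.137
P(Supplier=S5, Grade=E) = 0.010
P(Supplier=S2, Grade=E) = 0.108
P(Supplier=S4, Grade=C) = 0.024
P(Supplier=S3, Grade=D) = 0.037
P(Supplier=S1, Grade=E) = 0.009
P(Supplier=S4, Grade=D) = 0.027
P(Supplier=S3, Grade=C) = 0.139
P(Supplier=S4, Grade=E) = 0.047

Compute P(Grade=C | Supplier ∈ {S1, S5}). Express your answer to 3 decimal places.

0.271

P(Supplier=S1) = 0.043 + 0.023 + 0.009 = 0.075.
P(Supplier=S5) = 0.022 + 0.133 + 0.010 = 0.165.
P(Supplier ∈ {S1, S5}) = 0.075 + 0.165 = 0.240; P(Grade=C, Supplier ∈ {S1, S5}) = 0.043 + 0.022 = 0.065.
P(Grade=C | Supplier ∈ {S1, S5}) = 0.065/0.240 = 0.271.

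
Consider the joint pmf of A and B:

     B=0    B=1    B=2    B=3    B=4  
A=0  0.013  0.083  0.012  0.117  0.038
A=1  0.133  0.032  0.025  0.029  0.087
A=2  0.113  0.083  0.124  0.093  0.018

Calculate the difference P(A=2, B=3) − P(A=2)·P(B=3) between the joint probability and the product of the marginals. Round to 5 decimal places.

-0.01001

P(A=2) = 0.113 + 0.083 + 0.124 + 0.093 + 0.018 = 0.431.
P(B=3) = 0.117 + 0.029 + 0.093 = 0.239.
P(A=2, B=3) − P(A=2)P(B=3) = 0.093 − 0.431×0.239 = -0.01001.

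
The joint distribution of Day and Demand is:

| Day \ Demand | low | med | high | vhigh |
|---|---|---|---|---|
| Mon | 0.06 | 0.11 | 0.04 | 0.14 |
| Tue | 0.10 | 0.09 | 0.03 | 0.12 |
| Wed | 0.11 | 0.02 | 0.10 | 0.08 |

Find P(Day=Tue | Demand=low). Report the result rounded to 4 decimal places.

P(Demand=low) = 0.06 + 0.10 + 0.11 = 0.27.
P(Day=Tue | Demand=low) = 0.10/0.27 = 0.3704.

0.3704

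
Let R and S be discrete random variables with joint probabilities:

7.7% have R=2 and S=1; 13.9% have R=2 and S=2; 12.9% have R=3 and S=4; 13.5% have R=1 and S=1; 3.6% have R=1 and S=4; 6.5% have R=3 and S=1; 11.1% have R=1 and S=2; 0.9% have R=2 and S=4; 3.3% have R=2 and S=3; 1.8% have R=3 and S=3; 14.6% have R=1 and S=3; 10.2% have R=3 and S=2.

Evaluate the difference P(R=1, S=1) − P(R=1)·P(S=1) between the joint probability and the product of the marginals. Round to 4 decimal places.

P(R=1) = 0.135 + 0.111 + 0.146 + 0.036 = 0.428.
P(S=1) = 0.135 + 0.077 + 0.065 = 0.277.
P(R=1, S=1) − P(R=1)P(S=1) = 0.135 − 0.428×0.277 = 0.0164.

0.0164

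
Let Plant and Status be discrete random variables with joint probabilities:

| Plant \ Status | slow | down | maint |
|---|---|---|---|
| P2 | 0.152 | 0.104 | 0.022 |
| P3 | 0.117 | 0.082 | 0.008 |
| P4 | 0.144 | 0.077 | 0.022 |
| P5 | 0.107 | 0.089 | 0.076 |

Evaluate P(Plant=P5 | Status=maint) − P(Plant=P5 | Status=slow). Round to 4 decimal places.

P(Status=maint) = 0.022 + 0.008 + 0.022 + 0.076 = 0.128; P(Plant=P5 | Status=maint) = 0.076/0.128 = 0.59375.
P(Status=slow) = 0.152 + 0.117 + 0.144 + 0.107 = 0.520; P(Plant=P5 | Status=slow) = 0.107/0.520 = 0.20577.
Difference = 0.3880.

0.3880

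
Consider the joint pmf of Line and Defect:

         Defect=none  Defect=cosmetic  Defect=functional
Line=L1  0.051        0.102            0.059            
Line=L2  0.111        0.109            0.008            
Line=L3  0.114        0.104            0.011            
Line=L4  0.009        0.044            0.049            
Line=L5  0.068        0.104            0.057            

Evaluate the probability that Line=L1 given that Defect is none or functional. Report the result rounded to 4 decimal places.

0.2048

P(Defect=none) = 0.051 + 0.111 + 0.114 + 0.009 + 0.068 = 0.353.
P(Defect=functional) = 0.059 + 0.008 + 0.011 + 0.049 + 0.057 = 0.184.
P(Defect ∈ {none, functional}) = 0.353 + 0.184 = 0.537; P(Line=L1, Defect ∈ {none, functional}) = 0.051 + 0.059 = 0.110.
P(Line=L1 | Defect ∈ {none, functional}) = 0.110/0.537 = 0.2048.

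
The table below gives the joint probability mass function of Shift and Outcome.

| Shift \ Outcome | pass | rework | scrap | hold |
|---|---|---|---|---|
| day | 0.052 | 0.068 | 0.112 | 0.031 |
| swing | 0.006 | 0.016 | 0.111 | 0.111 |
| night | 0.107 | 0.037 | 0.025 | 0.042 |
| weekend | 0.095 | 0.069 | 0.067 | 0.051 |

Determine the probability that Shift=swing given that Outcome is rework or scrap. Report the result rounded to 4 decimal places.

P(Outcome=rework) = 0.068 + 0.016 + 0.037 + 0.069 = 0.190.
P(Outcome=scrap) = 0.112 + 0.111 + 0.025 + 0.067 = 0.315.
P(Outcome ∈ {rework, scrap}) = 0.190 + 0.315 = 0.505; P(Shift=swing, Outcome ∈ {rework, scrap}) = 0.016 + 0.111 = 0.127.
P(Shift=swing | Outcome ∈ {rework, scrap}) = 0.127/0.505 = 0.2515.

0.2515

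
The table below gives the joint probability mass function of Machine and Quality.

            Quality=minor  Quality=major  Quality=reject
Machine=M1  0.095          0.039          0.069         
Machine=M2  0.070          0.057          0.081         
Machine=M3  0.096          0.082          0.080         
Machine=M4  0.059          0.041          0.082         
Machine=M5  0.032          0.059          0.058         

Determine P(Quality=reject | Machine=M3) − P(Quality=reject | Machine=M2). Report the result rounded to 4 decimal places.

-0.0793

P(Machine=M3) = 0.096 + 0.082 + 0.080 = 0.258; P(Quality=reject | Machine=M3) = 0.080/0.258 = 0.31008.
P(Machine=M2) = 0.070 + 0.057 + 0.081 = 0.208; P(Quality=reject | Machine=M2) = 0.081/0.208 = 0.38942.
Difference = -0.0793.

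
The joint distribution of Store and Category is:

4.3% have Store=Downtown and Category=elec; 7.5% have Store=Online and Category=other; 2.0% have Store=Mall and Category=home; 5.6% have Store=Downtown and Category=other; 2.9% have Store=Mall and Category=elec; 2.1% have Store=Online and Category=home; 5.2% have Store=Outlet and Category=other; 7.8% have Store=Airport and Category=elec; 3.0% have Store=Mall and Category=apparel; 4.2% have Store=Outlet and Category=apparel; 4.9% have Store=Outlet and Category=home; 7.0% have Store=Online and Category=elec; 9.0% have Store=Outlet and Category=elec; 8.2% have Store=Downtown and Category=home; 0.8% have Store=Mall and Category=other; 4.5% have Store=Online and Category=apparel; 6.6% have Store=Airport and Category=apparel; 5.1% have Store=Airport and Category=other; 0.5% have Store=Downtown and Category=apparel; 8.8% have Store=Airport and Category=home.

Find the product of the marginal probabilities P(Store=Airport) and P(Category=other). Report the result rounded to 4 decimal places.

0.0685

P(Store=Airport) = 0.066 + 0.078 + 0.088 + 0.051 = 0.283.
P(Category=other) = 0.056 + 0.008 + 0.051 + 0.052 + 0.075 = 0.242.
Product: 0.283 × 0.242 = 0.0685.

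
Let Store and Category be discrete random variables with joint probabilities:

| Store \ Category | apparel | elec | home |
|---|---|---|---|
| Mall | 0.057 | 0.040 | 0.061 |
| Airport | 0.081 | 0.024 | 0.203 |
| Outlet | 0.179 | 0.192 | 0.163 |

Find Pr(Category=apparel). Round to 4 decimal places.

P(Category=apparel) = 0.057 + 0.081 + 0.179 = 0.317.

0.3170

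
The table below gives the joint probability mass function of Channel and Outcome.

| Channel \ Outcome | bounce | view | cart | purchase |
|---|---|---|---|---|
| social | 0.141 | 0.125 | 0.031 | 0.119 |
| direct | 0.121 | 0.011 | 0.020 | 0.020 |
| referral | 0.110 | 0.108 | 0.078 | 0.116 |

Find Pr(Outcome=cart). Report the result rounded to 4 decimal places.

0.1290

P(Outcome=cart) = 0.031 + 0.020 + 0.078 = 0.129.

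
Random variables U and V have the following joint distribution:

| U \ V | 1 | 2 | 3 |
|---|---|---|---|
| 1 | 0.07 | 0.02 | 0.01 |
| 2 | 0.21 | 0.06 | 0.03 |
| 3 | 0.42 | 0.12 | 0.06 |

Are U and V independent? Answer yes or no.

yes

Every cell satisfies P(U,V) = P(U)·P(V). For instance P(U=2) = 0.30, P(V=2) = 0.20, and 0.30×0.20 = 0.06 matches the joint entry. So U and V are independent.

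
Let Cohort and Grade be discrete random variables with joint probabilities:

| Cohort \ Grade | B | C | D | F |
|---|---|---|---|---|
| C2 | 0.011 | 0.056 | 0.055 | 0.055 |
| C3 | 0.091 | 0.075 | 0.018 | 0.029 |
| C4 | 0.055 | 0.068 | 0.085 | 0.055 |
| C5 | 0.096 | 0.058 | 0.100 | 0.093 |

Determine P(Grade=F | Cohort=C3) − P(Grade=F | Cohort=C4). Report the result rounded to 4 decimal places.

-0.0730

P(Cohort=C3) = 0.091 + 0.075 + 0.018 + 0.029 = 0.213; P(Grade=F | Cohort=C3) = 0.029/0.213 = 0.13615.
P(Cohort=C4) = 0.055 + 0.068 + 0.085 + 0.055 = 0.263; P(Grade=F | Cohort=C4) = 0.055/0.263 = 0.20913.
Difference = -0.0730.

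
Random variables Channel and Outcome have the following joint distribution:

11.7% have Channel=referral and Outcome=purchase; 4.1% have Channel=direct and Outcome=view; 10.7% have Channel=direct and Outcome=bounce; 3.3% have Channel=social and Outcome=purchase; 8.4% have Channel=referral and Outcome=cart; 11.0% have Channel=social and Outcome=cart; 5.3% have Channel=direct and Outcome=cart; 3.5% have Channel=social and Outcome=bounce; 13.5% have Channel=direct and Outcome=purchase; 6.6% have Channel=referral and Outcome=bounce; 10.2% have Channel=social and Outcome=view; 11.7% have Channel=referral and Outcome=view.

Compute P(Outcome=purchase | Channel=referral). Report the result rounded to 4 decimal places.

P(Channel=referral) = 0.066 + 0.117 + 0.084 + 0.117 = 0.384.
P(Outcome=purchase | Channel=referral) = 0.117/0.384 = 0.3047.

0.3047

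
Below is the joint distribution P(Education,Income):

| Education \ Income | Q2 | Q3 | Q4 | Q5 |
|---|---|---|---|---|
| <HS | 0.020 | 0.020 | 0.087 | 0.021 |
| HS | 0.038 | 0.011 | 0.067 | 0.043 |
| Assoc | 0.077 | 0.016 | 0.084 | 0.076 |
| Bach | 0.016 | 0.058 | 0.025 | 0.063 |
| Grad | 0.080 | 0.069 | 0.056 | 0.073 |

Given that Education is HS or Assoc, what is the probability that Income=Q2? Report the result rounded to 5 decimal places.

P(Education=HS) = 0.038 + 0.011 + 0.067 + 0.043 = 0.159.
P(Education=Assoc) = 0.077 + 0.016 + 0.084 + 0.076 = 0.253.
P(Education ∈ {HS, Assoc}) = 0.159 + 0.253 = 0.412; P(Income=Q2, Education ∈ {HS, Assoc}) = 0.038 + 0.077 = 0.115.
P(Income=Q2 | Education ∈ {HS, Assoc}) = 0.115/0.412 = 0.27913.

0.27913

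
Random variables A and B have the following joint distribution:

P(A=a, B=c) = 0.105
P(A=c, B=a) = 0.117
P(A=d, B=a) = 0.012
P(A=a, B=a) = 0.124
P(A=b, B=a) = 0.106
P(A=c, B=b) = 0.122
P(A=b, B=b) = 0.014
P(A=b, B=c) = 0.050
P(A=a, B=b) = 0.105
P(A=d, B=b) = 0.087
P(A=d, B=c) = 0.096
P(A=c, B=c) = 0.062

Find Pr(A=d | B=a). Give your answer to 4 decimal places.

P(B=a) = 0.124 + 0.106 + 0.117 + 0.012 = 0.359.
P(A=d | B=a) = 0.012/0.359 = 0.0334.

0.0334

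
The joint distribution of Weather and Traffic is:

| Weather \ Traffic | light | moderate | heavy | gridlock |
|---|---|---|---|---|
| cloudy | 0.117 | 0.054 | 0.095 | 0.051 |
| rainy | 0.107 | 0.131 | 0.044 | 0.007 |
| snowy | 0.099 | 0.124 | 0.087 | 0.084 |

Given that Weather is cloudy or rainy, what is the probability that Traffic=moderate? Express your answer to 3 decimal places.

0.305

P(Weather=cloudy) = 0.117 + 0.054 + 0.095 + 0.051 = 0.317.
P(Weather=rainy) = 0.107 + 0.131 + 0.044 + 0.007 = 0.289.
P(Weather ∈ {cloudy, rainy}) = 0.317 + 0.289 = 0.606; P(Traffic=moderate, Weather ∈ {cloudy, rainy}) = 0.054 + 0.131 = 0.185.
P(Traffic=moderate | Weather ∈ {cloudy, rainy}) = 0.185/0.606 = 0.305.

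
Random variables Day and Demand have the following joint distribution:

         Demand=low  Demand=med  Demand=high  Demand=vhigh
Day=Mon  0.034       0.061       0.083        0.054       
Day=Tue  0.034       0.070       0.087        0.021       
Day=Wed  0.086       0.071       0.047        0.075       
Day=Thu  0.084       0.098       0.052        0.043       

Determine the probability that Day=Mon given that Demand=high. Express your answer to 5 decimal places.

0.30855

P(Demand=high) = 0.083 + 0.087 + 0.047 + 0.052 = 0.269.
P(Day=Mon | Demand=high) = 0.083/0.269 = 0.30855.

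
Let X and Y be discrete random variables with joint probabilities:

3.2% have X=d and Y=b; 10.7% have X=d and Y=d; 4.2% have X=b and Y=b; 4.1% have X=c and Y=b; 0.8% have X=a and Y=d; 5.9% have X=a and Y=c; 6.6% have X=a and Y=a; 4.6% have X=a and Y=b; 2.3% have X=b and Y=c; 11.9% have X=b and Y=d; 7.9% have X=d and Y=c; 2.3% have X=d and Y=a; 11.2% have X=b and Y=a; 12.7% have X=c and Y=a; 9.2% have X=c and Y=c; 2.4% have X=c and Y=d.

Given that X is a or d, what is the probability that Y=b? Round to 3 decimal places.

0.186

P(X=a) = 0.066 + 0.046 + 0.059 + 0.008 = 0.179.
P(X=d) = 0.023 + 0.032 + 0.079 + 0.107 = 0.241.
P(X ∈ {a, d}) = 0.179 + 0.241 = 0.420; P(Y=b, X ∈ {a, d}) = 0.046 + 0.032 = 0.078.
P(Y=b | X ∈ {a, d}) = 0.078/0.420 = 0.186.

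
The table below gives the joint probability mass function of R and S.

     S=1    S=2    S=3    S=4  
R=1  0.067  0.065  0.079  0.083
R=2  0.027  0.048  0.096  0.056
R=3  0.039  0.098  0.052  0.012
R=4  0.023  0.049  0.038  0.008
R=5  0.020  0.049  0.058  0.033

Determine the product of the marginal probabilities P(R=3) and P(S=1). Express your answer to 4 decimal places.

P(R=3) = 0.039 + 0.098 + 0.052 + 0.012 = 0.201.
P(S=1) = 0.067 + 0.027 + 0.039 + 0.023 + 0.020 = 0.176.
Product: 0.201 × 0.176 = 0.0354.

0.0354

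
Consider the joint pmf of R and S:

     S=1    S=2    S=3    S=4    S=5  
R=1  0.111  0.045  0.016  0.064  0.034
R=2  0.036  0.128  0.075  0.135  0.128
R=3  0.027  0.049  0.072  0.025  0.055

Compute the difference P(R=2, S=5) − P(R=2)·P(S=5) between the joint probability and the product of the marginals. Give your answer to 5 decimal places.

P(R=2) = 0.036 + 0.128 + 0.075 + 0.135 + 0.128 = 0.502.
P(S=5) = 0.034 + 0.128 + 0.055 = 0.217.
P(R=2, S=5) − P(R=2)P(S=5) = 0.128 − 0.502×0.217 = 0.01907.

0.01907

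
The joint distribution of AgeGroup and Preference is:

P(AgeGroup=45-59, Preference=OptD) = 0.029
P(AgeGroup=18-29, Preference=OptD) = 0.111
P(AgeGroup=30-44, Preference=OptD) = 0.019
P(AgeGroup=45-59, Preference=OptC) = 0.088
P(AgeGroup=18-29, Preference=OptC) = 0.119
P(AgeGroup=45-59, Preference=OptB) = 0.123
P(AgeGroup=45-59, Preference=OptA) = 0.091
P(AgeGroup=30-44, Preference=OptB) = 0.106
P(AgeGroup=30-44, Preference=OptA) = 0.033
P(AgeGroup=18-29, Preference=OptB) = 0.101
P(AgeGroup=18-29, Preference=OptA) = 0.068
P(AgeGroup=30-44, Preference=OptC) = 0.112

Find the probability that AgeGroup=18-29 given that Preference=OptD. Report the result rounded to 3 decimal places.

0.698

P(Preference=OptD) = 0.111 + 0.019 + 0.029 = 0.159.
P(AgeGroup=18-29 | Preference=OptD) = 0.111/0.159 = 0.698.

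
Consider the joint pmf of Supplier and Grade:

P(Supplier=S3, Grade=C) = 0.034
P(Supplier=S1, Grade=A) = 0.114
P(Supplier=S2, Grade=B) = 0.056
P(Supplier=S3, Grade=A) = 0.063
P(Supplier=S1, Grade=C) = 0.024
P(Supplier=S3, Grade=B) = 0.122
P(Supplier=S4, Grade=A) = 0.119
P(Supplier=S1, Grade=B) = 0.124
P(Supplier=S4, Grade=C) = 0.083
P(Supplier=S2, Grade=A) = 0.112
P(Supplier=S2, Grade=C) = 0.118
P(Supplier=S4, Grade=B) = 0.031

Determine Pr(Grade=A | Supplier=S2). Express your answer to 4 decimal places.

0.3916

P(Supplier=S2) = 0.112 + 0.056 + 0.118 = 0.286.
P(Grade=A | Supplier=S2) = 0.112/0.286 = 0.3916.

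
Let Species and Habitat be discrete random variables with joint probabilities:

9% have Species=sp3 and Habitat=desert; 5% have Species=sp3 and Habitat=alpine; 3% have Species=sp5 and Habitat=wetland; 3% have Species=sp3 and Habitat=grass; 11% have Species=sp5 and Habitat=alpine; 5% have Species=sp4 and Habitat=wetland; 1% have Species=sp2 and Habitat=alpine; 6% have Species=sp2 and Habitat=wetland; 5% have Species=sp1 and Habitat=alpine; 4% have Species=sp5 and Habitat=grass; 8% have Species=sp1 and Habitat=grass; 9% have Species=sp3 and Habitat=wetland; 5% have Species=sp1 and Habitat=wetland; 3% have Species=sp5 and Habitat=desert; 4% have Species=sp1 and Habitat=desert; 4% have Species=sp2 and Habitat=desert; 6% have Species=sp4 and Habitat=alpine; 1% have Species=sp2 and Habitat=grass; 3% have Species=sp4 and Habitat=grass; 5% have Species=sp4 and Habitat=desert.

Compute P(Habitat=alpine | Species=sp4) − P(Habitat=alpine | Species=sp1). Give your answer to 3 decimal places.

P(Species=sp4) = 0.03 + 0.05 + 0.05 + 0.06 = 0.19; P(Habitat=alpine | Species=sp4) = 0.06/0.19 = 0.3158.
P(Species=sp1) = 0.08 + 0.05 + 0.04 + 0.05 = 0.22; P(Habitat=alpine | Species=sp1) = 0.05/0.22 = 0.2273.
Difference = 0.089.

0.089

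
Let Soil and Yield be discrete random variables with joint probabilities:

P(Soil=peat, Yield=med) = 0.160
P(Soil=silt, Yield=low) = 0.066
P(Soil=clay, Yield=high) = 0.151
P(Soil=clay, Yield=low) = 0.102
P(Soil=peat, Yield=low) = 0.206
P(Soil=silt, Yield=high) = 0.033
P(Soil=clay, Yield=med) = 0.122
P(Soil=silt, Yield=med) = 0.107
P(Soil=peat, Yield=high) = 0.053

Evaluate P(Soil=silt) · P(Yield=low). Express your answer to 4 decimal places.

0.0770

P(Soil=silt) = 0.066 + 0.107 + 0.033 = 0.206.
P(Yield=low) = 0.102 + 0.066 + 0.206 = 0.374.
Product: 0.206 × 0.374 = 0.0770.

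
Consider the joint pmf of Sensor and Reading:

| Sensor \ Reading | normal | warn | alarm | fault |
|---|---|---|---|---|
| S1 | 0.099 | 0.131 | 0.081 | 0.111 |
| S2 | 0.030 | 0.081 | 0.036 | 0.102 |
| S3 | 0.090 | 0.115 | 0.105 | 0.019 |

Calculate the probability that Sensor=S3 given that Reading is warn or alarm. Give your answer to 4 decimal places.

P(Reading=warn) = 0.131 + 0.081 + 0.115 = 0.327.
P(Reading=alarm) = 0.081 + 0.036 + 0.105 = 0.222.
P(Reading ∈ {warn, alarm}) = 0.327 + 0.222 = 0.549; P(Sensor=S3, Reading ∈ {warn, alarm}) = 0.115 + 0.105 = 0.220.
P(Sensor=S3 | Reading ∈ {warn, alarm}) = 0.220/0.549 = 0.4007.

0.4007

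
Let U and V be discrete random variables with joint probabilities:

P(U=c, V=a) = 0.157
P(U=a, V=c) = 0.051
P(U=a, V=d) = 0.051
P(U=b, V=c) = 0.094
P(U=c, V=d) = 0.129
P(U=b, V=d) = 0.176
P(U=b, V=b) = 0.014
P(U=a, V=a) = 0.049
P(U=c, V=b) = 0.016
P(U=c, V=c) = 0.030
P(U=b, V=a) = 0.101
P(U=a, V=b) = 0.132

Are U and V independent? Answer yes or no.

no

P(U=a) = 0.283 and P(V=b) = 0.162, so their product is 0.04585, but P(U=a, V=b) = 0.132. Since these differ, U and V are not independent.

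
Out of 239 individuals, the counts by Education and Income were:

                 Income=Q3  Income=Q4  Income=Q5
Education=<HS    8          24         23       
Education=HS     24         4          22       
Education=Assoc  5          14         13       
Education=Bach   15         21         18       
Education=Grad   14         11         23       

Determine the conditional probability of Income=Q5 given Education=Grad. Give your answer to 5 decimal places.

Total with Education=Grad: 14 + 11 + 23 = 48.
P(Income=Q5 | Education=Grad) = 23/48 = 0.47917.

0.47917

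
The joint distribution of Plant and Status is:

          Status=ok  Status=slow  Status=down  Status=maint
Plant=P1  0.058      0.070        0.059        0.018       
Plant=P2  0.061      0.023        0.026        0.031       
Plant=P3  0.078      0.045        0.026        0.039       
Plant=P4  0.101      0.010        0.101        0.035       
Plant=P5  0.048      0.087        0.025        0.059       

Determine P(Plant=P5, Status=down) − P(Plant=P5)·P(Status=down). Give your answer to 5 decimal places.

P(Plant=P5) = 0.048 + 0.087 + 0.025 + 0.059 = 0.219.
P(Status=down) = 0.059 + 0.026 + 0.026 + 0.101 + 0.025 = 0.237.
P(Plant=P5, Status=down) − P(Plant=P5)P(Status=down) = 0.025 − 0.219×0.237 = -0.02690.

-0.02690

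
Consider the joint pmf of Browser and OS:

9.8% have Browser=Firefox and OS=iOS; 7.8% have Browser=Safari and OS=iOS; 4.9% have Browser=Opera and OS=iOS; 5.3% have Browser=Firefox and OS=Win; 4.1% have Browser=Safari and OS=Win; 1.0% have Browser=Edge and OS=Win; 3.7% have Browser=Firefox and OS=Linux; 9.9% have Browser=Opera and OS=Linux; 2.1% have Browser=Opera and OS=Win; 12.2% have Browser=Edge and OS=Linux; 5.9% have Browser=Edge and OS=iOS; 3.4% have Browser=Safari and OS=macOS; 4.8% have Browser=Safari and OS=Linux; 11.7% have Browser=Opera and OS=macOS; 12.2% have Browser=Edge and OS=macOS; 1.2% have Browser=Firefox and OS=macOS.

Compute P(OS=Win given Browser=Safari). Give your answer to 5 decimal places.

0.20398

P(Browser=Safari) = 0.041 + 0.034 + 0.048 + 0.078 = 0.201.
P(OS=Win | Browser=Safari) = 0.041/0.201 = 0.20398.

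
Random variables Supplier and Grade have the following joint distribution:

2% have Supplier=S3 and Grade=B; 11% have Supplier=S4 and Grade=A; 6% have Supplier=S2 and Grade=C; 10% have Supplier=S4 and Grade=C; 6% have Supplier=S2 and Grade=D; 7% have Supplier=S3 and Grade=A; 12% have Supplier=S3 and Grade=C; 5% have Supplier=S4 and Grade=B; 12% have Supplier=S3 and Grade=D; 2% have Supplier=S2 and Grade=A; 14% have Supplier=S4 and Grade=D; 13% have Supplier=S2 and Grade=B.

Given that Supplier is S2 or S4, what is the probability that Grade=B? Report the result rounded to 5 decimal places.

P(Supplier=S2) = 0.02 + 0.13 + 0.06 + 0.06 = 0.27.
P(Supplier=S4) = 0.11 + 0.05 + 0.10 + 0.14 = 0.40.
P(Supplier ∈ {S2, S4}) = 0.27 + 0.40 = 0.67; P(Grade=B, Supplier ∈ {S2, S4}) = 0.13 + 0.05 = 0.18.
P(Grade=B | Supplier ∈ {S2, S4}) = 0.18/0.67 = 0.26866.

0.26866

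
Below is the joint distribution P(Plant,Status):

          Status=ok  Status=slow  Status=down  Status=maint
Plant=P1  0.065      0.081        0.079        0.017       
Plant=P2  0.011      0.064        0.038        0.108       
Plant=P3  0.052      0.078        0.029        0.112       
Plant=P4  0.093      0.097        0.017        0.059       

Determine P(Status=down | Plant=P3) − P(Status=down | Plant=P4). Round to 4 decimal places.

P(Plant=P3) = 0.052 + 0.078 + 0.029 + 0.112 = 0.271; P(Status=down | Plant=P3) = 0.029/0.271 = 0.10701.
P(Plant=P4) = 0.093 + 0.097 + 0.017 + 0.059 = 0.266; P(Status=down | Plant=P4) = 0.017/0.266 = 0.06391.
Difference = 0.0431.

0.0431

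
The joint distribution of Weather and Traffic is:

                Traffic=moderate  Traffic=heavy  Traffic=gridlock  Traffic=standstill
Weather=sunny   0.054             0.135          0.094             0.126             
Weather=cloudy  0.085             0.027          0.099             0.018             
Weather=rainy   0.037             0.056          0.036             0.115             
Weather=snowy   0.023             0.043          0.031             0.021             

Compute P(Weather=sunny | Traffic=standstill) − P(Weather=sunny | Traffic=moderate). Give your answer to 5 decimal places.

0.17864

P(Traffic=standstill) = 0.126 + 0.018 + 0.115 + 0.021 = 0.280; P(Weather=sunny | Traffic=standstill) = 0.126/0.280 = 0.450000.
P(Traffic=moderate) = 0.054 + 0.085 + 0.037 + 0.023 = 0.199; P(Weather=sunny | Traffic=moderate) = 0.054/0.199 = 0.271357.
Difference = 0.17864.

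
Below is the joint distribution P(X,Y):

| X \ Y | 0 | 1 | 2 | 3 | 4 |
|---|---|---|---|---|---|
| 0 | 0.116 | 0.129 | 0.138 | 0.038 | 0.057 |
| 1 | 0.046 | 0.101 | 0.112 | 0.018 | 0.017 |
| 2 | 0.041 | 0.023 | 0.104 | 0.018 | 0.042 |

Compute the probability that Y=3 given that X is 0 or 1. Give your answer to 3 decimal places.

P(X=0) = 0.116 + 0.129 + 0.138 + 0.038 + 0.057 = 0.478.
P(X=1) = 0.046 + 0.101 + 0.112 + 0.018 + 0.017 = 0.294.
P(X ∈ {0, 1}) = 0.478 + 0.294 = 0.772; P(Y=3, X ∈ {0, 1}) = 0.038 + 0.018 = 0.056.
P(Y=3 | X ∈ {0, 1}) = 0.056/0.772 = 0.073.

0.073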